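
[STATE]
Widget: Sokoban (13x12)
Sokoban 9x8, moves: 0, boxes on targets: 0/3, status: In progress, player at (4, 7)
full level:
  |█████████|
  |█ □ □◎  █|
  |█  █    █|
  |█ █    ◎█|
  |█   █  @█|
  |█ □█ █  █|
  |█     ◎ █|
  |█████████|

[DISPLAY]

█████████    
█ □ □◎  █    
█  █    █    
█ █    ◎█    
█   █  @█    
█ □█ █  █    
█     ◎ █    
█████████    
Moves: 0  0/3
             
             
             


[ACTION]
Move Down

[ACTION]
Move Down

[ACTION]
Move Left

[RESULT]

█████████    
█ □ □◎  █    
█  █    █    
█ █    ◎█    
█   █   █    
█ □█ █  █    
█     + █    
█████████    
Moves: 3  0/3
             
             
             


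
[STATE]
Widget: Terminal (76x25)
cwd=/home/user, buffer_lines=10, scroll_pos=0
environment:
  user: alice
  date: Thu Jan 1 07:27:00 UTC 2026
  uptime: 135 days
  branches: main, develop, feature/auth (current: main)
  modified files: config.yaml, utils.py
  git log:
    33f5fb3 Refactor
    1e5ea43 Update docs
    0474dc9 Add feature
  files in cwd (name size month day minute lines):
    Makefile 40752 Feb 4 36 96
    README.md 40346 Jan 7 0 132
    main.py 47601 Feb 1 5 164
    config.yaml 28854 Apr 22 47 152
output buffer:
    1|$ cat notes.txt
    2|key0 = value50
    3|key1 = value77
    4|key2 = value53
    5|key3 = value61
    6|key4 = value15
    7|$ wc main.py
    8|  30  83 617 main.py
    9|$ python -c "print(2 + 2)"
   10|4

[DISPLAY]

$ cat notes.txt                                                             
key0 = value50                                                              
key1 = value77                                                              
key2 = value53                                                              
key3 = value61                                                              
key4 = value15                                                              
$ wc main.py                                                                
  30  83 617 main.py                                                        
$ python -c "print(2 + 2)"                                                  
4                                                                           
$ █                                                                         
                                                                            
                                                                            
                                                                            
                                                                            
                                                                            
                                                                            
                                                                            
                                                                            
                                                                            
                                                                            
                                                                            
                                                                            
                                                                            
                                                                            


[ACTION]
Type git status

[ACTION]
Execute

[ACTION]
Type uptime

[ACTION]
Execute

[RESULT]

$ cat notes.txt                                                             
key0 = value50                                                              
key1 = value77                                                              
key2 = value53                                                              
key3 = value61                                                              
key4 = value15                                                              
$ wc main.py                                                                
  30  83 617 main.py                                                        
$ python -c "print(2 + 2)"                                                  
4                                                                           
$ git status                                                                
On branch main                                                              
Changes not staged for commit:                                              
                                                                            
        modified:   config.yaml                                             
        modified:   utils.py                                                
$ uptime                                                                    
 10:00  up 135 days                                                         
$ █                                                                         
                                                                            
                                                                            
                                                                            
                                                                            
                                                                            
                                                                            


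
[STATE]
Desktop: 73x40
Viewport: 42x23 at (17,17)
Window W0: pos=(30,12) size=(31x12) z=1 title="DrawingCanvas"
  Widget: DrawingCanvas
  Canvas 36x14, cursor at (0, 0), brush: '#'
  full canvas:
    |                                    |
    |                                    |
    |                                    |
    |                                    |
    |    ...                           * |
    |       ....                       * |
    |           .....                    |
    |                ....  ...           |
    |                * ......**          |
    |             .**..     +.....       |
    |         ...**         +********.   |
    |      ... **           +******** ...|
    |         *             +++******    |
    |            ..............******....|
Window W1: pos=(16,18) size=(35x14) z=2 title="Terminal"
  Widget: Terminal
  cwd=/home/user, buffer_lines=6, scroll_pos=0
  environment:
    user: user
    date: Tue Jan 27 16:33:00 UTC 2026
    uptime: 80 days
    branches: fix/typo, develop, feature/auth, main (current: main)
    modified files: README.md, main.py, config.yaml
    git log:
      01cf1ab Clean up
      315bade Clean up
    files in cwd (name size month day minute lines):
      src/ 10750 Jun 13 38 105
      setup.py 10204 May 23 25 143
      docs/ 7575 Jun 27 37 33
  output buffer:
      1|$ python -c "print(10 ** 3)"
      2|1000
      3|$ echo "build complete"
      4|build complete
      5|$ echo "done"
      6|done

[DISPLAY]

             ┃                            
━━━━━━━━━━━━━━━━━━━━━━━━━━━━━━━━━┓        
 Terminal                        ┃        
─────────────────────────────────┨        
$ python -c "print(10 ** 3)"     ┃        
1000                             ┃  ...   
$ echo "build complete"          ┃━━━━━━━━
build complete                   ┃        
$ echo "done"                    ┃        
done                             ┃        
$ █                              ┃        
                                 ┃        
                                 ┃        
                                 ┃        
━━━━━━━━━━━━━━━━━━━━━━━━━━━━━━━━━┛        
                                          
                                          
                                          
                                          
                                          
                                          
                                          
                                          


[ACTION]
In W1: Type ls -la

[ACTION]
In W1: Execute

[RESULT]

             ┃                            
━━━━━━━━━━━━━━━━━━━━━━━━━━━━━━━━━┓        
 Terminal                        ┃        
─────────────────────────────────┨        
1000                             ┃        
$ echo "build complete"          ┃  ...   
build complete                   ┃━━━━━━━━
$ echo "done"                    ┃        
done                             ┃        
$ ls -la                         ┃        
drwxr-xr-x  1 user group    10750┃        
-rw-r--r--  1 user group    10204┃        
drwxr-xr-x  1 user group     7575┃        
$ █                              ┃        
━━━━━━━━━━━━━━━━━━━━━━━━━━━━━━━━━┛        
                                          
                                          
                                          
                                          
                                          
                                          
                                          
                                          


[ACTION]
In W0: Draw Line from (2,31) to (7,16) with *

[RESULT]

             ┃                            
━━━━━━━━━━━━━━━━━━━━━━━━━━━━━━━━━┓       *
 Terminal                        ┃    *** 
─────────────────────────────────┨ ***    
1000                             ┃*       
$ echo "build complete"          ┃  ...   
build complete                   ┃━━━━━━━━
$ echo "done"                    ┃        
done                             ┃        
$ ls -la                         ┃        
drwxr-xr-x  1 user group    10750┃        
-rw-r--r--  1 user group    10204┃        
drwxr-xr-x  1 user group     7575┃        
$ █                              ┃        
━━━━━━━━━━━━━━━━━━━━━━━━━━━━━━━━━┛        
                                          
                                          
                                          
                                          
                                          
                                          
                                          
                                          


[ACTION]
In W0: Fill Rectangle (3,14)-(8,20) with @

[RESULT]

             ┃                            
━━━━━━━━━━━━━━━━━━━━━━━━━━━━━━━━━┓@      *
 Terminal                        ┃@   *** 
─────────────────────────────────┨@***    
1000                             ┃@       
$ echo "build complete"          ┃@ ...   
build complete                   ┃━━━━━━━━
$ echo "done"                    ┃        
done                             ┃        
$ ls -la                         ┃        
drwxr-xr-x  1 user group    10750┃        
-rw-r--r--  1 user group    10204┃        
drwxr-xr-x  1 user group     7575┃        
$ █                              ┃        
━━━━━━━━━━━━━━━━━━━━━━━━━━━━━━━━━┛        
                                          
                                          
                                          
                                          
                                          
                                          
                                          
                                          


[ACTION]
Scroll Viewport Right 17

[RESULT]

                             ┃            
━━━━━━━━━━━━━━━━━━━┓@      **┃            
                   ┃@   ***  ┃            
───────────────────┨@***     ┃            
                   ┃@        ┃            
complete"          ┃@ ...    ┃            
                   ┃━━━━━━━━━┛            
                   ┃                      
                   ┃                      
                   ┃                      
user group    10750┃                      
user group    10204┃                      
user group     7575┃                      
                   ┃                      
━━━━━━━━━━━━━━━━━━━┛                      
                                          
                                          
                                          
                                          
                                          
                                          
                                          
                                          


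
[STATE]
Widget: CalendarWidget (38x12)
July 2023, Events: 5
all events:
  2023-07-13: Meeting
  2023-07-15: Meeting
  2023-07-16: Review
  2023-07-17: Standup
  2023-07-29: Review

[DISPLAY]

              July 2023               
Mo Tu We Th Fr Sa Su                  
                1  2                  
 3  4  5  6  7  8  9                  
10 11 12 13* 14 15* 16*               
17* 18 19 20 21 22 23                 
24 25 26 27 28 29* 30                 
31                                    
                                      
                                      
                                      
                                      


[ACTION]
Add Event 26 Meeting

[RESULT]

              July 2023               
Mo Tu We Th Fr Sa Su                  
                1  2                  
 3  4  5  6  7  8  9                  
10 11 12 13* 14 15* 16*               
17* 18 19 20 21 22 23                 
24 25 26* 27 28 29* 30                
31                                    
                                      
                                      
                                      
                                      


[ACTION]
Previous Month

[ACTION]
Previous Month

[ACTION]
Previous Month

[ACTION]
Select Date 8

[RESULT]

              April 2023              
Mo Tu We Th Fr Sa Su                  
                1  2                  
 3  4  5  6  7 [ 8]  9                
10 11 12 13 14 15 16                  
17 18 19 20 21 22 23                  
24 25 26 27 28 29 30                  
                                      
                                      
                                      
                                      
                                      


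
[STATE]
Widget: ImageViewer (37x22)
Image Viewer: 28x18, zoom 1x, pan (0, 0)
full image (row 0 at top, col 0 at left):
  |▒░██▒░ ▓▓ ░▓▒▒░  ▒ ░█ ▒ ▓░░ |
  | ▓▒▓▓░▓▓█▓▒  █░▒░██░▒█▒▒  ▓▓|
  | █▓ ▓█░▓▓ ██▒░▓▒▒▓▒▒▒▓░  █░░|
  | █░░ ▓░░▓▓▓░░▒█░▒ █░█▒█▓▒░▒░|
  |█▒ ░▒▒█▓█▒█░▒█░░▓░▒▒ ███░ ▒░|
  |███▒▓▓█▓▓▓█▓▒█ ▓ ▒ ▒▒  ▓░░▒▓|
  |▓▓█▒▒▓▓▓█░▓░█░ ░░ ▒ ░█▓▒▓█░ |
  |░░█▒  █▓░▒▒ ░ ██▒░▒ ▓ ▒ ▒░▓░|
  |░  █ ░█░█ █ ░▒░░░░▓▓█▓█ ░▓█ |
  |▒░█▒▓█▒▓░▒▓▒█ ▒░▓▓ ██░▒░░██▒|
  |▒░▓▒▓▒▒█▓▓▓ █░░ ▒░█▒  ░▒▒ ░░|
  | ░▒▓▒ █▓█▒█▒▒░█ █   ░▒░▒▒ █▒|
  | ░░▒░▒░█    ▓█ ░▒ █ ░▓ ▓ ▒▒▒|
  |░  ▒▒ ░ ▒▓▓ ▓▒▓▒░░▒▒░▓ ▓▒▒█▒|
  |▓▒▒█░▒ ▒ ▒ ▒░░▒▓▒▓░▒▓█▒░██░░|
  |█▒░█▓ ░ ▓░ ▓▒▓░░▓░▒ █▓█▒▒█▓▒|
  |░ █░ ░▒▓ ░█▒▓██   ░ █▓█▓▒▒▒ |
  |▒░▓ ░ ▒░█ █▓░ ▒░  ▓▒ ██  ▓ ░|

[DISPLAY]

▒░██▒░ ▓▓ ░▓▒▒░  ▒ ░█ ▒ ▓░░          
 ▓▒▓▓░▓▓█▓▒  █░▒░██░▒█▒▒  ▓▓         
 █▓ ▓█░▓▓ ██▒░▓▒▒▓▒▒▒▓░  █░░         
 █░░ ▓░░▓▓▓░░▒█░▒ █░█▒█▓▒░▒░         
█▒ ░▒▒█▓█▒█░▒█░░▓░▒▒ ███░ ▒░         
███▒▓▓█▓▓▓█▓▒█ ▓ ▒ ▒▒  ▓░░▒▓         
▓▓█▒▒▓▓▓█░▓░█░ ░░ ▒ ░█▓▒▓█░          
░░█▒  █▓░▒▒ ░ ██▒░▒ ▓ ▒ ▒░▓░         
░  █ ░█░█ █ ░▒░░░░▓▓█▓█ ░▓█          
▒░█▒▓█▒▓░▒▓▒█ ▒░▓▓ ██░▒░░██▒         
▒░▓▒▓▒▒█▓▓▓ █░░ ▒░█▒  ░▒▒ ░░         
 ░▒▓▒ █▓█▒█▒▒░█ █   ░▒░▒▒ █▒         
 ░░▒░▒░█    ▓█ ░▒ █ ░▓ ▓ ▒▒▒         
░  ▒▒ ░ ▒▓▓ ▓▒▓▒░░▒▒░▓ ▓▒▒█▒         
▓▒▒█░▒ ▒ ▒ ▒░░▒▓▒▓░▒▓█▒░██░░         
█▒░█▓ ░ ▓░ ▓▒▓░░▓░▒ █▓█▒▒█▓▒         
░ █░ ░▒▓ ░█▒▓██   ░ █▓█▓▒▒▒          
▒░▓ ░ ▒░█ █▓░ ▒░  ▓▒ ██  ▓ ░         
                                     
                                     
                                     
                                     


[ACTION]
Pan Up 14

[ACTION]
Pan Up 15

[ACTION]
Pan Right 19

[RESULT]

░█ ▒ ▓░░                             
░▒█▒▒  ▓▓                            
▒▒▓░  █░░                            
░█▒█▓▒░▒░                            
▒ ███░ ▒░                            
▒▒  ▓░░▒▓                            
 ░█▓▒▓█░                             
 ▓ ▒ ▒░▓░                            
▓█▓█ ░▓█                             
██░▒░░██▒                            
▒  ░▒▒ ░░                            
 ░▒░▒▒ █▒                            
 ░▓ ▓ ▒▒▒                            
▒░▓ ▓▒▒█▒                            
▒▓█▒░██░░                            
 █▓█▒▒█▓▒                            
 █▓█▓▒▒▒                             
▒ ██  ▓ ░                            
                                     
                                     
                                     
                                     


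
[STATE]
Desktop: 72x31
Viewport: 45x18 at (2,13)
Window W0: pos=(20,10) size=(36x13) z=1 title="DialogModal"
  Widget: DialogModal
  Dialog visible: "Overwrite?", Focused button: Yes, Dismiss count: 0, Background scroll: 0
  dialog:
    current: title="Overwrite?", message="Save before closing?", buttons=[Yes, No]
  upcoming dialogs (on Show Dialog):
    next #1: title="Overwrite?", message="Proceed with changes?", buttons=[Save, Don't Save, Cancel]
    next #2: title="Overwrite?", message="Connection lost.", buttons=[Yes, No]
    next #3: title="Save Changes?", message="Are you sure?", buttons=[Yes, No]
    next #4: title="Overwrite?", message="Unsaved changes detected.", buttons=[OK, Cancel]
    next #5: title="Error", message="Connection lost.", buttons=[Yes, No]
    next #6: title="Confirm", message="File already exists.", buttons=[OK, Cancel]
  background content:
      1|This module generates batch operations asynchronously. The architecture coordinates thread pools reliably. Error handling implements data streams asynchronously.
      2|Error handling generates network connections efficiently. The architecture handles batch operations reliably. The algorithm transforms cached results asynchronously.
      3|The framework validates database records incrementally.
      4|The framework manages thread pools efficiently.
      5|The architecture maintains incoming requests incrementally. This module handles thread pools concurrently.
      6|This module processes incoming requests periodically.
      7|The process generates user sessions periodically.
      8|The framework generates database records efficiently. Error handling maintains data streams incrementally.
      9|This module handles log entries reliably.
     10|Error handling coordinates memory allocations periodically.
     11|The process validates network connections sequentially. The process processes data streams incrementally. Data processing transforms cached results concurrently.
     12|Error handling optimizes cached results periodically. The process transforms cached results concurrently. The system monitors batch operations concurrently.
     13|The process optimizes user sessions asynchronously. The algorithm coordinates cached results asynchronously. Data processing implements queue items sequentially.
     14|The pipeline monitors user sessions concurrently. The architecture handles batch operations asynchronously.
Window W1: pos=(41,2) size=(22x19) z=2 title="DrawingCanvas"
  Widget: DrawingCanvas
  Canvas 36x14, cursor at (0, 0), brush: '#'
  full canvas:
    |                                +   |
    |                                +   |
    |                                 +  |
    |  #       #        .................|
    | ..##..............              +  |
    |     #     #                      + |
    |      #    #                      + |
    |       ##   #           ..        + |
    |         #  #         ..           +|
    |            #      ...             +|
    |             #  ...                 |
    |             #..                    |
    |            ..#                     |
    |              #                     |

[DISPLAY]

                  ┃This module generate┃     
                  ┃Error handling gener┃     
                  ┃The f┌──────────────┃     
                  ┃The f│      Overwrit┃     
                  ┃The a│ Save before c┃     
                  ┃This │      [Yes]  N┃     
                  ┃The p└──────────────┃     
                  ┃The framework genera┗━━━━━
                  ┃This module handles log en
                  ┗━━━━━━━━━━━━━━━━━━━━━━━━━━
                                             
                                             
                                             
                                             
                                             
                                             
                                             
                                             


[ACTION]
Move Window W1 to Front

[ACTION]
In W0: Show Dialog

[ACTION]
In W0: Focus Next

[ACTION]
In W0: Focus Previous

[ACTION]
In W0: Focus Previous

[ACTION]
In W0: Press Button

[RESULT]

                  ┃This module generate┃     
                  ┃Error handling gener┃     
                  ┃The framework valida┃     
                  ┃The framework manage┃     
                  ┃The architecture mai┃     
                  ┃This module processe┃     
                  ┃The process generate┃     
                  ┃The framework genera┗━━━━━
                  ┃This module handles log en
                  ┗━━━━━━━━━━━━━━━━━━━━━━━━━━
                                             
                                             
                                             
                                             
                                             
                                             
                                             
                                             


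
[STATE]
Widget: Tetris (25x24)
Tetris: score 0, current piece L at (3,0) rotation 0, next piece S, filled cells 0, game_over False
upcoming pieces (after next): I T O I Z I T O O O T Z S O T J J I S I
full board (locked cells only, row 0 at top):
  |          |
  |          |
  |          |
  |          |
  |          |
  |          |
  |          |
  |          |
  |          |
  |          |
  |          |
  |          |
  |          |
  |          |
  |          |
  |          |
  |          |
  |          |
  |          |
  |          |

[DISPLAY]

     ▒    │Next:         
   ▒▒▒    │ ░░           
          │░░            
          │              
          │              
          │              
          │Score:        
          │0             
          │              
          │              
          │              
          │              
          │              
          │              
          │              
          │              
          │              
          │              
          │              
          │              
          │              
          │              
          │              
          │              


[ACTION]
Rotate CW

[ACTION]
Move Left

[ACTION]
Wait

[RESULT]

          │Next:         
  ▒       │ ░░           
  ▒       │░░            
  ▒▒      │              
          │              
          │              
          │Score:        
          │0             
          │              
          │              
          │              
          │              
          │              
          │              
          │              
          │              
          │              
          │              
          │              
          │              
          │              
          │              
          │              
          │              


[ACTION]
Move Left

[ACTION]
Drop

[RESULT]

          │Next:         
          │ ░░           
 ▒        │░░            
 ▒        │              
 ▒▒       │              
          │              
          │Score:        
          │0             
          │              
          │              
          │              
          │              
          │              
          │              
          │              
          │              
          │              
          │              
          │              
          │              
          │              
          │              
          │              
          │              


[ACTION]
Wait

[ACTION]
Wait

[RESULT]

          │Next:         
          │ ░░           
          │░░            
          │              
 ▒        │              
 ▒        │              
 ▒▒       │Score:        
          │0             
          │              
          │              
          │              
          │              
          │              
          │              
          │              
          │              
          │              
          │              
          │              
          │              
          │              
          │              
          │              
          │              


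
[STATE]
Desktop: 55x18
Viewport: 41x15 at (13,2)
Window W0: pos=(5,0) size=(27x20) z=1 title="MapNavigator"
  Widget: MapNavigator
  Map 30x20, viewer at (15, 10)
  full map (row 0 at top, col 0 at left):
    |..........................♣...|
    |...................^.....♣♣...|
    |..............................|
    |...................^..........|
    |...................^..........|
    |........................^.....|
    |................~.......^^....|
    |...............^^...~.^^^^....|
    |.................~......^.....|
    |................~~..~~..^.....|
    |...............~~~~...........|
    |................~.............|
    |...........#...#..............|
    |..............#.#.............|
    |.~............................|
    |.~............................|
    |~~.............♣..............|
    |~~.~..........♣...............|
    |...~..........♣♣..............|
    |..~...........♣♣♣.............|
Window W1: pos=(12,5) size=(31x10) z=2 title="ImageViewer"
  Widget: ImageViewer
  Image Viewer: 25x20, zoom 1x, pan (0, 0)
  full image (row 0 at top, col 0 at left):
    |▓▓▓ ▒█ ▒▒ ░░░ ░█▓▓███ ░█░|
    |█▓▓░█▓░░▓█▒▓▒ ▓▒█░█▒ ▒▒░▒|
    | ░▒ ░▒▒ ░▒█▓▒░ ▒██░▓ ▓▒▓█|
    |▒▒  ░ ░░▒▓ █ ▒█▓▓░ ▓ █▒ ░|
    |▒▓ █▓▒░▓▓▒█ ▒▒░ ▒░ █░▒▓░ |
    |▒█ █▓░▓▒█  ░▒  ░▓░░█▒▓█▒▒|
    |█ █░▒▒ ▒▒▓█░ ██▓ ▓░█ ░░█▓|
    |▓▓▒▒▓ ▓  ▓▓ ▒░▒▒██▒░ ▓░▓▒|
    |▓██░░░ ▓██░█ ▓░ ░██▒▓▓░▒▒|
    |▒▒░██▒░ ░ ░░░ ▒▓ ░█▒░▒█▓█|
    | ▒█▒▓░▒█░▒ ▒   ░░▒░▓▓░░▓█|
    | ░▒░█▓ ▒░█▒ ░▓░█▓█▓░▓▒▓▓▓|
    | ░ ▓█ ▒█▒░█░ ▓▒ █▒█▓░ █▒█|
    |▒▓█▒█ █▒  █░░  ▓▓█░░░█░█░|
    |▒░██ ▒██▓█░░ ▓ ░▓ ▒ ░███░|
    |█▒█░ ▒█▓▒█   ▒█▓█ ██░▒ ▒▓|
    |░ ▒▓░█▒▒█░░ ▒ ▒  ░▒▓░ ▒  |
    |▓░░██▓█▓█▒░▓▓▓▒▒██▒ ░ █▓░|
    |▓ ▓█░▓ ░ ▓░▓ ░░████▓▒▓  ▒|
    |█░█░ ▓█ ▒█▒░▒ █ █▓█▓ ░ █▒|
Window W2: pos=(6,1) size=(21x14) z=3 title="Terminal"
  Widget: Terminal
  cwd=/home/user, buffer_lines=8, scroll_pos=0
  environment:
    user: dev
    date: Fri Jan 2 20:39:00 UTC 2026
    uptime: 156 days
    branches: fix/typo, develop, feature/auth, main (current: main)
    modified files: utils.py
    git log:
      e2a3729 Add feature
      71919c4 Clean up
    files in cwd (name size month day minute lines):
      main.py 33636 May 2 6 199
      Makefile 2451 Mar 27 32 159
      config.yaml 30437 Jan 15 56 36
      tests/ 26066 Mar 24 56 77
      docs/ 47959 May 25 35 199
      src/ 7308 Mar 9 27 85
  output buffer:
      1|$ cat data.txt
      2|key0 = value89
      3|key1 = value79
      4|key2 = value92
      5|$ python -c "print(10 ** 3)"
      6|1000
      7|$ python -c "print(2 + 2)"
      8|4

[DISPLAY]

nal          ┃────┨                      
─────────────┨....┃                      
data.txt     ┃....┃                      
 value89     ┃━━━━━━━━━━━━━━━┓           
 value79     ┃               ┃           
 value92     ┃───────────────┨           
on -c "print(┃░█▓▓███ ░█░    ┃           
             ┃▓▒█░█▒ ▒▒░▒    ┃           
on -c "print(┃ ▒██░▓ ▓▒▓█    ┃           
             ┃█▓▓░ ▓ █▒ ░    ┃           
             ┃░ ▒░ █░▒▓░     ┃           
             ┃ ░▓░░█▒▓█▒▒    ┃           
━━━━━━━━━━━━━┛━━━━━━━━━━━━━━━┛           
..................┃                      
..................┃                      


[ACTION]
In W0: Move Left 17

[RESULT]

nal          ┃────┨                      
─────────────┨....┃                      
data.txt     ┃....┃                      
 value89     ┃━━━━━━━━━━━━━━━┓           
 value79     ┃               ┃           
 value92     ┃───────────────┨           
on -c "print(┃░█▓▓███ ░█░    ┃           
             ┃▓▒█░█▒ ▒▒░▒    ┃           
on -c "print(┃ ▒██░▓ ▓▒▓█    ┃           
             ┃█▓▓░ ▓ █▒ ░    ┃           
             ┃░ ▒░ █░▒▓░     ┃           
             ┃ ░▓░░█▒▓█▒▒    ┃           
━━━━━━━━━━━━━┛━━━━━━━━━━━━━━━┛           
     .~...........┃                      
     .~...........┃                      


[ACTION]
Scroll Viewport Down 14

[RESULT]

─────────────┨....┃                      
data.txt     ┃....┃                      
 value89     ┃━━━━━━━━━━━━━━━┓           
 value79     ┃               ┃           
 value92     ┃───────────────┨           
on -c "print(┃░█▓▓███ ░█░    ┃           
             ┃▓▒█░█▒ ▒▒░▒    ┃           
on -c "print(┃ ▒██░▓ ▓▒▓█    ┃           
             ┃█▓▓░ ▓ █▒ ░    ┃           
             ┃░ ▒░ █░▒▓░     ┃           
             ┃ ░▓░░█▒▓█▒▒    ┃           
━━━━━━━━━━━━━┛━━━━━━━━━━━━━━━┛           
     .~...........┃                      
     .~...........┃                      
     ~~...........┃                      


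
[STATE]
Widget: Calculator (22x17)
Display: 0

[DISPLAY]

                     0
┌───┬───┬───┬───┐     
│ 7 │ 8 │ 9 │ ÷ │     
├───┼───┼───┼───┤     
│ 4 │ 5 │ 6 │ × │     
├───┼───┼───┼───┤     
│ 1 │ 2 │ 3 │ - │     
├───┼───┼───┼───┤     
│ 0 │ . │ = │ + │     
├───┼───┼───┼───┤     
│ C │ MC│ MR│ M+│     
└───┴───┴───┴───┘     
                      
                      
                      
                      
                      


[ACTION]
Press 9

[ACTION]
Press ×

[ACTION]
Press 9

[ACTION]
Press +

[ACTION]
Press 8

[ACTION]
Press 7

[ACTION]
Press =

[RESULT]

                   168
┌───┬───┬───┬───┐     
│ 7 │ 8 │ 9 │ ÷ │     
├───┼───┼───┼───┤     
│ 4 │ 5 │ 6 │ × │     
├───┼───┼───┼───┤     
│ 1 │ 2 │ 3 │ - │     
├───┼───┼───┼───┤     
│ 0 │ . │ = │ + │     
├───┼───┼───┼───┤     
│ C │ MC│ MR│ M+│     
└───┴───┴───┴───┘     
                      
                      
                      
                      
                      


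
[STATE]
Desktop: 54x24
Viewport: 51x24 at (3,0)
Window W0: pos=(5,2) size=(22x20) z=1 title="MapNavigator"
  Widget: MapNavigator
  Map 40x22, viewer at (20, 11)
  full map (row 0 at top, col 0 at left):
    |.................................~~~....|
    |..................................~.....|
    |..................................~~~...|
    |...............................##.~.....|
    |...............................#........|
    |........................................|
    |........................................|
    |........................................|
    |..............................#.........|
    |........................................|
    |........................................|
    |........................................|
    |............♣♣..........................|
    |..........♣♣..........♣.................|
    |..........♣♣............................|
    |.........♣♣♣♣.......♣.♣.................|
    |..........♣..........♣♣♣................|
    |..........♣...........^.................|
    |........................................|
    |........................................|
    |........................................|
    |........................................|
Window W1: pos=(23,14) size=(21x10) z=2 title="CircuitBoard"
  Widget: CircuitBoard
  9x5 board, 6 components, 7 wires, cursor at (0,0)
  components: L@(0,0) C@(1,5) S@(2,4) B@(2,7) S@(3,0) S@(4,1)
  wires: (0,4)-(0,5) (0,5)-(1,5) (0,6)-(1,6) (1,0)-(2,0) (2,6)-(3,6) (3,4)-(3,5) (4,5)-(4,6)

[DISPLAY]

                                                   
                                                   
  ┏━━━━━━━━━━━━━━━━━━━━┓                           
  ┃ MapNavigator       ┃                           
  ┠────────────────────┨                           
  ┃....................┃                           
  ┃....................┃                           
  ┃....................┃                           
  ┃....................┃                           
  ┃....................┃                           
  ┃....................┃                           
  ┃....................┃                           
  ┃....................┃                           
  ┃..........@.........┃                           
  ┃..♣♣.............┏━━━━━━━━━━━━━━━━━━━┓          
  ┃♣♣..........♣....┃ CircuitBoard      ┃          
  ┃♣♣...............┠───────────────────┨          
  ┃♣♣♣.......♣.♣....┃   0 1 2 3 4 5 6 7 ┃          
  ┃♣..........♣♣♣...┃0  [L]             ┃          
  ┃♣...........^....┃                   ┃          
  ┃.................┃1   ·              ┃          
  ┗━━━━━━━━━━━━━━━━━┃    │              ┃          
                    ┃2   ·              ┃          
                    ┗━━━━━━━━━━━━━━━━━━━┛          


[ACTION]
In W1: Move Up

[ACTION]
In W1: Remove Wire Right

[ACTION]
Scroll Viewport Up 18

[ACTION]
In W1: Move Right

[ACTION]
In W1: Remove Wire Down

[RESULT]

                                                   
                                                   
  ┏━━━━━━━━━━━━━━━━━━━━┓                           
  ┃ MapNavigator       ┃                           
  ┠────────────────────┨                           
  ┃....................┃                           
  ┃....................┃                           
  ┃....................┃                           
  ┃....................┃                           
  ┃....................┃                           
  ┃....................┃                           
  ┃....................┃                           
  ┃....................┃                           
  ┃..........@.........┃                           
  ┃..♣♣.............┏━━━━━━━━━━━━━━━━━━━┓          
  ┃♣♣..........♣....┃ CircuitBoard      ┃          
  ┃♣♣...............┠───────────────────┨          
  ┃♣♣♣.......♣.♣....┃   0 1 2 3 4 5 6 7 ┃          
  ┃♣..........♣♣♣...┃0   L  [.]         ┃          
  ┃♣...........^....┃                   ┃          
  ┃.................┃1   ·              ┃          
  ┗━━━━━━━━━━━━━━━━━┃    │              ┃          
                    ┃2   ·              ┃          
                    ┗━━━━━━━━━━━━━━━━━━━┛          
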